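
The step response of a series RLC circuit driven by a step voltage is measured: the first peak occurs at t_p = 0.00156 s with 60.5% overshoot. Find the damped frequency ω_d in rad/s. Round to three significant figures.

t_p = π/ω_d, so ω_d = π/0.00156 = 2010 rad/s.

ω_d ≈ 2010 rad/s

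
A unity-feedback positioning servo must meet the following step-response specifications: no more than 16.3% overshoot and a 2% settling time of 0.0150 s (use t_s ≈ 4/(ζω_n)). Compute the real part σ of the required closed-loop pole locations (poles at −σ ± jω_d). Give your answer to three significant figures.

σ ≈ 267

The settling-time spec alone fixes σ = ζω_n = 4/t_s = 4/0.0150 = 267.
(Overshoot then fixes ζ = 0.500 and hence ω_d = σ·√(1−ζ²)/ζ = 462 rad/s.)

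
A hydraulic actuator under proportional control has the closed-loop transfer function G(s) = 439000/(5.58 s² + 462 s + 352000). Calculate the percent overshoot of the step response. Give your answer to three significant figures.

Dividing through by 5.58: denominator becomes s² + 82.80 s + 63080.
So ω_n = √63080 = 251 rad/s and ζ = 82.80/(2·251) = 0.165.
%OS = 100·exp(−πζ/√(1−ζ²)) = 59.2%.

%OS ≈ 59.2%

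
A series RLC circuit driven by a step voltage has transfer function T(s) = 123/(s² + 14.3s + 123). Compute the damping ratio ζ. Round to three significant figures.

Comparing the denominator to s² + 2ζω_n s + ω_n²: ω_n = √123 = 11.1 rad/s, and 2ζω_n = 14.3 so ζ = 14.3/(2·11.1) = 0.645.

ζ ≈ 0.645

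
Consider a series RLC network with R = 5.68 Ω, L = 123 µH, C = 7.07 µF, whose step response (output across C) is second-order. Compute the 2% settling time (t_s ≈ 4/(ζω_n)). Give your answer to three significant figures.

t_s ≈ 0.000173 s

For a series RLC circuit (capacitor voltage as output), ω_n = 1/√(LC) = 1/√(123 µH · 7.07 µF) = 33900 rad/s.
ζ = (R/2)·√(C/L) = (5.68/2)·√(7.07 µF/123 µH) = 0.681.
t_s ≈ 4/(ζω_n) = 0.000173 s.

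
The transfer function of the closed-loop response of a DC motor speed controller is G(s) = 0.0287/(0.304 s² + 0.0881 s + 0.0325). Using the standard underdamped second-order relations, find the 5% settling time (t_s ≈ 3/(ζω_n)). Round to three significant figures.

t_s ≈ 20.7 s

Dividing through by 0.304: denominator becomes s² + 0.2898 s + 0.1069.
So ω_n = √0.1069 = 0.327 rad/s and ζ = 0.2898/(2·0.327) = 0.443.
t_s ≈ 3/(ζω_n) = 20.7 s.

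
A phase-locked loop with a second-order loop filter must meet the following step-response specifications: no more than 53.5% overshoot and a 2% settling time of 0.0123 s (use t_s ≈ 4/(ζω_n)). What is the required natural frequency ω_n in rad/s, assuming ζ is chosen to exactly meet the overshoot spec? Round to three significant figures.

ω_n ≈ 1670 rad/s

ζ = −ln(OS)/√(π² + (ln OS)²). With OS = 0.535, ln OS = −0.6255 and ζ = 0.6255/3.203 = 0.195.
From t_s ≈ 4/(ζω_n): ω_n = 4/(ζ·t_s) = 4/(0.195·0.0123) = 1670 rad/s.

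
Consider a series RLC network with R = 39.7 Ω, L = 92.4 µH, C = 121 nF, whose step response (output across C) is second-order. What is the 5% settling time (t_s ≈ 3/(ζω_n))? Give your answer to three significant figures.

t_s ≈ 0.0000140 s

For a series RLC circuit (capacitor voltage as output), ω_n = 1/√(LC) = 1/√(92.4 µH · 121 nF) = 299000 rad/s.
ζ = (R/2)·√(C/L) = (39.7/2)·√(121 nF/92.4 µH) = 0.718.
t_s ≈ 3/(ζω_n) = 0.0000140 s.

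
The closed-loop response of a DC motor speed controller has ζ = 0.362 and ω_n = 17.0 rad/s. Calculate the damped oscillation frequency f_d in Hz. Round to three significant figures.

ω_d = ω_n√(1−ζ²) = 17.0·√0.869 = 15.8 rad/s.
f_d = ω_d/(2π) = 2.52 Hz.

f_d ≈ 2.52 Hz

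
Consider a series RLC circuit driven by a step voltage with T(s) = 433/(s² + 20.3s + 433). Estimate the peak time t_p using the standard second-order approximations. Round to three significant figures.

Comparing the denominator to s² + 2ζω_n s + ω_n²: ω_n = √433 = 20.8 rad/s, and 2ζω_n = 20.3 so ζ = 20.3/(2·20.8) = 0.488.
ω_d = ω_n√(1−ζ²) = 18.2 rad/s. Then t_p = π/ω_d = 0.173 s.

t_p ≈ 0.173 s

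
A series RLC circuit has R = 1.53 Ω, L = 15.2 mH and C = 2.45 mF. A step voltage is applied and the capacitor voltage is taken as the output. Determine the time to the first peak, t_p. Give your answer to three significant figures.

For a series RLC circuit (capacitor voltage as output), ω_n = 1/√(LC) = 1/√(15.2 mH · 2.45 mF) = 164 rad/s.
ζ = (R/2)·√(C/L) = (1.53/2)·√(2.45 mF/15.2 mH) = 0.307.
ω_d = 164·√(1 − 0.307²) = 156 rad/s. t_p = π/ω_d = 0.0201 s.

t_p ≈ 0.0201 s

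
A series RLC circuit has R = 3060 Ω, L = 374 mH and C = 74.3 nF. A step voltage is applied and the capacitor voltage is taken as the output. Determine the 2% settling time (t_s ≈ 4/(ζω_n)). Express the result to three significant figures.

For a series RLC circuit (capacitor voltage as output), ω_n = 1/√(LC) = 1/√(374 mH · 74.3 nF) = 6000 rad/s.
ζ = (R/2)·√(C/L) = (3060/2)·√(74.3 nF/374 mH) = 0.682.
t_s ≈ 4/(ζω_n) = 0.000978 s.

t_s ≈ 0.000978 s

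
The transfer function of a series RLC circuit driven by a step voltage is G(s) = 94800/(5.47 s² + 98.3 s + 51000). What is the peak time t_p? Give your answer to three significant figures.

t_p ≈ 0.0327 s

Dividing through by 5.47: denominator becomes s² + 17.97 s + 9324.
So ω_n = √9324 = 96.6 rad/s and ζ = 17.97/(2·96.6) = 0.0931.
ω_d = 96.6·√(1 − 0.0931²) = 96.1 rad/s. t_p = π/ω_d = 0.0327 s.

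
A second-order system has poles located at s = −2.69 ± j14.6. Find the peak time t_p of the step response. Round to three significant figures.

t_p ≈ 0.215 s

t_p = π/ω_d with ω_d = 14.6 (the imaginary part), so t_p = 0.215 s.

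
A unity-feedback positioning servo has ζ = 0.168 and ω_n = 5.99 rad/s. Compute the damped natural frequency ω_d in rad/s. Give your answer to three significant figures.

ω_d ≈ 5.90 rad/s

ω_d = ω_n√(1−ζ²) = 5.99·√0.972 = 5.90 rad/s.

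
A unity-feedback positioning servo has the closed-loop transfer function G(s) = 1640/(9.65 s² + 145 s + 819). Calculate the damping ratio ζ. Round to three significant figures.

Dividing through by 9.65: denominator becomes s² + 15.03 s + 84.87.
So ω_n = √84.87 = 9.21 rad/s and ζ = 15.03/(2·9.21) = 0.816.

ζ ≈ 0.816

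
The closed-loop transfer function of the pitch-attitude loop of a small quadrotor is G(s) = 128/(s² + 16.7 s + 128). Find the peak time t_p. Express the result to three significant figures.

t_p ≈ 0.412 s

Matching coefficients with s² + 2ζω_n s + ω_n² gives ω_n² = 128 ⇒ ω_n = 11.3 rad/s, and ζ = 16.7/(2ω_n) = 0.738.
The damped frequency ω_d = ω_n√(1−ζ²) = 7.63 rad/s. Then t_p = π/ω_d = 0.412 s.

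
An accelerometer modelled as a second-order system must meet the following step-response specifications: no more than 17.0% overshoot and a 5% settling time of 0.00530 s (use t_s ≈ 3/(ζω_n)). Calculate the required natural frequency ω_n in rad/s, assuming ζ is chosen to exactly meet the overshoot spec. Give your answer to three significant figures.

From %OS = 100·exp(−πζ/√(1−ζ²)), invert to get ζ = −ln(OS)/√(π² + ln²(OS)) with OS = 0.170.
−ln 0.170 = 1.772, so ζ = 1.772/√(π² + 3.140) = 0.491.
Then ω_n = 3/(ζ t_s) = 3/(0.491 × 0.00530) = 1150 rad/s.

ω_n ≈ 1150 rad/s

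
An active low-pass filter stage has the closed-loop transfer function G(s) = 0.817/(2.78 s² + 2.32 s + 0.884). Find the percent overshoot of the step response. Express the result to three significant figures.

Dividing through by 2.78: denominator becomes s² + 0.8345 s + 0.3180.
So ω_n = √0.3180 = 0.564 rad/s and ζ = 0.8345/(2·0.564) = 0.740.
%OS = 100 e^{−πζ/√(1−ζ²)} with ζ = 0.740 gives 3.16%.

%OS ≈ 3.16%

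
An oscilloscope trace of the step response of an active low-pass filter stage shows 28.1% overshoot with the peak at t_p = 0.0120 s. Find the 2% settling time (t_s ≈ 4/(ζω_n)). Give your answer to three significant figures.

t_s ≈ 0.0378 s

ζ from %OS: ζ = |ln 0.281|/√(π²+ln²0.281) = 0.375.
t_p = π/ω_d ⇒ ω_d = 262 rad/s; then ω_n = ω_d/√(1−ζ²) = 282 rad/s.
t_s ≈ 4/(ζω_n) = 4/(0.375·282) = 0.0378 s.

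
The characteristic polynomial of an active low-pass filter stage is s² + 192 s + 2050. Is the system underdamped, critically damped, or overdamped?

a² − 4b = 29000 > 0 (two distinct real roots); the system is overdamped.

overdamped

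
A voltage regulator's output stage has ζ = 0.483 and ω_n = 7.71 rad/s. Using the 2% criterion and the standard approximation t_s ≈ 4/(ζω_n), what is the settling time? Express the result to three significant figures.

t_s ≈ 4/(ζω_n) = 4/(0.483 × 7.71) = 1.07 s.

t_s ≈ 1.07 s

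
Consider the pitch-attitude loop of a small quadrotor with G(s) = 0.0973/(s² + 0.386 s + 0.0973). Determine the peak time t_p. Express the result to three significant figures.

Matching coefficients with s² + 2ζω_n s + ω_n² gives ω_n² = 0.0973 ⇒ ω_n = 0.312 rad/s, and ζ = 0.386/(2ω_n) = 0.619.
ω_d = 0.312·√(1 − 0.619²) = 0.245 rad/s. Then t_p = π/ω_d = 12.8 s.

t_p ≈ 12.8 s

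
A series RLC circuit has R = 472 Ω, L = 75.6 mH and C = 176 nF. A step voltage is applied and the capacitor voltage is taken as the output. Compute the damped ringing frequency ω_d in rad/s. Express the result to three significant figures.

For a series RLC circuit (capacitor voltage as output), ω_n = 1/√(LC) = 1/√(75.6 mH · 176 nF) = 8670 rad/s.
ζ = (R/2)·√(C/L) = (472/2)·√(176 nF/75.6 mH) = 0.360.
ω_d = 8670·√(1 − 0.360²) = 8090 rad/s.

ω_d ≈ 8090 rad/s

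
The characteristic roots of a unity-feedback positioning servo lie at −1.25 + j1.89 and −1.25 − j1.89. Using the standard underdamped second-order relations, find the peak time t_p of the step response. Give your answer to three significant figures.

t_p = π/ω_d with ω_d = 1.89 (the imaginary part), so t_p = 1.66 s.

t_p ≈ 1.66 s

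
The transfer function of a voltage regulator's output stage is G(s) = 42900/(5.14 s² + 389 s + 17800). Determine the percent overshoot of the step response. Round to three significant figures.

%OS ≈ 7.15%

Dividing through by 5.14: denominator becomes s² + 75.68 s + 3463.
So ω_n = √3463 = 58.8 rad/s and ζ = 75.68/(2·58.8) = 0.643.
Overshoot: exp(−π·0.643/√(1−0.643²)) = 0.0715, i.e. 7.15%.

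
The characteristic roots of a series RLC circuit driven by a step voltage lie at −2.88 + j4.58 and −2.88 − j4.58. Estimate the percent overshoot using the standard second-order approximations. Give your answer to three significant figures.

%OS ≈ 13.9%

The poles are at −σ ± jω_d with σ = 2.88 and ω_d = 4.58, so ω_n = √(σ²+ω_d²) = 5.41 rad/s and ζ = σ/ω_n = 0.532.
Overshoot: exp(−π·0.532/√(1−0.532²)) = 0.139, i.e. 13.9%.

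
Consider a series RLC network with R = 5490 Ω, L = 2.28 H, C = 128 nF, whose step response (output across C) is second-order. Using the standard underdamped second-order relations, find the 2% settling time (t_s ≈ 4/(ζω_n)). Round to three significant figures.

t_s ≈ 0.00332 s

For a series RLC circuit (capacitor voltage as output), ω_n = 1/√(LC) = 1/√(2.28 H · 128 nF) = 1850 rad/s.
ζ = (R/2)·√(C/L) = (5490/2)·√(128 nF/2.28 H) = 0.650.
t_s ≈ 4/(ζω_n) = 0.00332 s.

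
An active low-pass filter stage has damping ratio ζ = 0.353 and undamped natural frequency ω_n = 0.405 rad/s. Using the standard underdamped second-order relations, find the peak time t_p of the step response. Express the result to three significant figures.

t_p ≈ 8.29 s

The damped frequency is ω_d = ω_n√(1−ζ²) = 0.405·√(1−0.125) = 0.379 rad/s.
Peak time t_p = π/ω_d = π/0.379 = 8.29 s.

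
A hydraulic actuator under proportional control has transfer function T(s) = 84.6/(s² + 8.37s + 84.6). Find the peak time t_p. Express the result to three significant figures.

ω_n = √84.6 = 9.20 rad/s; ζ = 8.37/(2·9.20) = 0.455.
ω_d = 9.20·√(1 − 0.455²) = 8.19 rad/s. Then t_p = π/ω_d = 0.384 s.

t_p ≈ 0.384 s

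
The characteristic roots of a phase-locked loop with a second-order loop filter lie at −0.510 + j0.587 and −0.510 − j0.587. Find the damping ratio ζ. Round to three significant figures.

The poles are at −σ ± jω_d with σ = 0.510 and ω_d = 0.587, so ω_n = √(σ²+ω_d²) = 0.778 rad/s and ζ = σ/ω_n = 0.656.

ζ ≈ 0.656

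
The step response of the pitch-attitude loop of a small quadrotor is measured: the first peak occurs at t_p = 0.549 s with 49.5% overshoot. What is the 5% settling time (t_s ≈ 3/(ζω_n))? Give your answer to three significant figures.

t_s ≈ 2.34 s

From the overshoot, ζ = −ln(OS)/√(π²+ln²(OS)) = 0.218.
t_p = π/ω_d ⇒ ω_d = 5.72 rad/s; then ω_n = ω_d/√(1−ζ²) = 5.86 rad/s.
t_s ≈ 3/(ζω_n) = 3/(0.218·5.86) = 2.34 s.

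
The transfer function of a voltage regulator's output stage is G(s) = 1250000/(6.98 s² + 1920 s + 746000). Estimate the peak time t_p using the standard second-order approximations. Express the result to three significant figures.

t_p ≈ 0.0106 s

Dividing through by 6.98: denominator becomes s² + 275.1 s + 106900.
So ω_n = √106900 = 327 rad/s and ζ = 275.1/(2·327) = 0.421.
The damped frequency ω_d = ω_n√(1−ζ²) = 297 rad/s. t_p = π/ω_d = 0.0106 s.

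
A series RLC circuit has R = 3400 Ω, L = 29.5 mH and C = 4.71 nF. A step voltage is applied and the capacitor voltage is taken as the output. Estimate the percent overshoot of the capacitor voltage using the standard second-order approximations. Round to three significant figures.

%OS ≈ 5.46%

For a series RLC circuit (capacitor voltage as output), ω_n = 1/√(LC) = 1/√(29.5 mH · 4.71 nF) = 84800 rad/s.
ζ = (R/2)·√(C/L) = (3400/2)·√(4.71 nF/29.5 mH) = 0.679.
Overshoot: exp(−π·0.679/√(1−0.679²)) = 0.0546, i.e. 5.46%.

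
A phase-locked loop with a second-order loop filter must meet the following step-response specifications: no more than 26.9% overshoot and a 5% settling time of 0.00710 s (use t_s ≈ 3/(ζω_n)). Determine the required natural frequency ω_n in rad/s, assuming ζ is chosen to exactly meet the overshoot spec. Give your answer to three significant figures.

ω_n ≈ 1100 rad/s

From %OS = 100·exp(−πζ/√(1−ζ²)), invert to get ζ = −ln(OS)/√(π² + ln²(OS)) with OS = 0.269.
−ln 0.269 = 1.313, so ζ = 1.313/√(π² + 1.724) = 0.386.
From t_s ≈ 3/(ζω_n): ω_n = 3/(ζ·t_s) = 3/(0.386·0.00710) = 1100 rad/s.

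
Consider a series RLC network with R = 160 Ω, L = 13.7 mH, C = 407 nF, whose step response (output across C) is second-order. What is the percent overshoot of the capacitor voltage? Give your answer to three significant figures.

%OS ≈ 21.8%

For a series RLC circuit (capacitor voltage as output), ω_n = 1/√(LC) = 1/√(13.7 mH · 407 nF) = 13400 rad/s.
ζ = (R/2)·√(C/L) = (160/2)·√(407 nF/13.7 mH) = 0.436.
Overshoot: exp(−π·0.436/√(1−0.436²)) = 0.218, i.e. 21.8%.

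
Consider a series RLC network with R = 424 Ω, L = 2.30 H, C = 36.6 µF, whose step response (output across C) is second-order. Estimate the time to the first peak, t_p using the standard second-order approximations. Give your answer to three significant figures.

t_p ≈ 0.0540 s

For a series RLC circuit (capacitor voltage as output), ω_n = 1/√(LC) = 1/√(2.30 H · 36.6 µF) = 109 rad/s.
ζ = (R/2)·√(C/L) = (424/2)·√(36.6 µF/2.30 H) = 0.846.
ω_d = 109·√(1 − 0.846²) = 58.2 rad/s. t_p = π/ω_d = 0.0540 s.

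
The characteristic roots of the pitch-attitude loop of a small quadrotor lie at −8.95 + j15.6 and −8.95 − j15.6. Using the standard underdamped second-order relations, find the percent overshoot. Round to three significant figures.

%OS ≈ 16.5%

With σ = 8.95, ω_d = 15.6: ω_n = √(σ²+ω_d²) = 18.0 rad/s, ζ = σ/ω_n = 0.498.
Overshoot: exp(−π·0.498/√(1−0.498²)) = 0.165, i.e. 16.5%.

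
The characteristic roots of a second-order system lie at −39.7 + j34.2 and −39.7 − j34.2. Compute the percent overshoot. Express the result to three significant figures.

%OS ≈ 2.61%

|pole| = ω_n = √(39.7² + 34.2²) = 52.4 rad/s; ζ = cos θ = σ/ω_n = 0.758.
%OS = 100 e^{−πζ/√(1−ζ²)} with ζ = 0.758 gives 2.61%.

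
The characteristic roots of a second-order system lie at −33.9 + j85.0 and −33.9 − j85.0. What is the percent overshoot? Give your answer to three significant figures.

|pole| = ω_n = √(33.9² + 85.0²) = 91.5 rad/s; ζ = cos θ = σ/ω_n = 0.370.
%OS = 100·exp(−πζ/√(1−ζ²)) = 28.6%.

%OS ≈ 28.6%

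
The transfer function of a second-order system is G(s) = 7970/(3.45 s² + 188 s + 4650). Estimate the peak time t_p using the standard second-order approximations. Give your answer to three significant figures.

Dividing through by 3.45: denominator becomes s² + 54.49 s + 1348.
So ω_n = √1348 = 36.7 rad/s and ζ = 54.49/(2·36.7) = 0.742.
ω_d = ω_n√(1−ζ²) = 24.6 rad/s. t_p = π/ω_d = 0.128 s.

t_p ≈ 0.128 s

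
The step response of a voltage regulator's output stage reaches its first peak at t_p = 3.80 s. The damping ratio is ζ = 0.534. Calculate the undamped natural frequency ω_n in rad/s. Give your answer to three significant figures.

ω_n ≈ 0.978 rad/s

Peak time t_p = π/ω_d, so ω_d = π/t_p = π/3.80 = 0.827 rad/s.
ω_n = ω_d/√(1−ζ²) = 0.827/√0.715 = 0.978 rad/s.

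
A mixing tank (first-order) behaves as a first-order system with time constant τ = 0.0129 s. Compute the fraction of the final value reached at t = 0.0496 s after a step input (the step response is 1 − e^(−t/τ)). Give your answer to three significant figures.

y(t)/y_∞ = 1 − e^(−t/τ) = 1 − e^(−0.0496/0.0129) = 1 − e^(−3.84) = 0.979.

y/y_∞ ≈ 0.979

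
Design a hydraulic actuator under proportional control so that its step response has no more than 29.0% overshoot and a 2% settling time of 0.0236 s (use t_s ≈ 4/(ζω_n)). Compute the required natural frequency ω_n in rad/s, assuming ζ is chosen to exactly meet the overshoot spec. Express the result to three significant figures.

ω_n ≈ 462 rad/s

From %OS = 100·exp(−πζ/√(1−ζ²)), invert to get ζ = −ln(OS)/√(π² + ln²(OS)) with OS = 0.290.
−ln 0.290 = 1.238, so ζ = 1.238/√(π² + 1.532) = 0.367.
Then ω_n = 4/(ζ t_s) = 4/(0.367 × 0.0236) = 462 rad/s.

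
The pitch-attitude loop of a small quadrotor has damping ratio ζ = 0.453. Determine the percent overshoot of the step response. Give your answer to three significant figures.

For an underdamped second-order system, %OS = 100·exp(−πζ/√(1−ζ²)).
πζ/√(1−ζ²) = π·0.453/√(1−0.205) = 1.596, so %OS = 100·e^(−1.596) = 20.3%.

%OS ≈ 20.3%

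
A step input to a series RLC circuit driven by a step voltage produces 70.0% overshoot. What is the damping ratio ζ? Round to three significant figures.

ζ ≈ 0.113

ζ = −ln(OS)/√(π² + (ln OS)²). With OS = 0.700, ln OS = −0.3567 and ζ = 0.3567/3.162 = 0.113.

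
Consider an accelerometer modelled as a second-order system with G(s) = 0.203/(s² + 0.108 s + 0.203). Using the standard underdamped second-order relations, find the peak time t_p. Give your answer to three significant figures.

Comparing the denominator to s² + 2ζω_n s + ω_n²: ω_n = √0.203 = 0.451 rad/s, and 2ζω_n = 0.108 so ζ = 0.108/(2·0.451) = 0.120.
The damped frequency ω_d = ω_n√(1−ζ²) = 0.447 rad/s. Then t_p = π/ω_d = 7.02 s.

t_p ≈ 7.02 s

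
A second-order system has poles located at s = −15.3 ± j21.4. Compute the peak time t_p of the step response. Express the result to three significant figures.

t_p ≈ 0.147 s

t_p = π/ω_d with ω_d = 21.4 (the imaginary part), so t_p = 0.147 s.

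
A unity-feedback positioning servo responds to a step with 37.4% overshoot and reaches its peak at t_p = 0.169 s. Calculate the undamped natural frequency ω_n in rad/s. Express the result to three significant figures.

From the overshoot, ζ = −ln(OS)/√(π²+ln²(OS)) = 0.299.
From t_p = π/ω_d, ω_d = π/0.169 = 18.6 rad/s, so ω_n = ω_d/√(1−ζ²) = 19.5 rad/s.

ω_n ≈ 19.5 rad/s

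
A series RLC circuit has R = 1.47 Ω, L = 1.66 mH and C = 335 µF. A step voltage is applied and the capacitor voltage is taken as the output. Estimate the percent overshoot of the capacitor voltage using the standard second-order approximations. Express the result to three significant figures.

%OS ≈ 33.3%

For a series RLC circuit (capacitor voltage as output), ω_n = 1/√(LC) = 1/√(1.66 mH · 335 µF) = 1340 rad/s.
ζ = (R/2)·√(C/L) = (1.47/2)·√(335 µF/1.66 mH) = 0.330.
%OS = 100 e^{−πζ/√(1−ζ²)} with ζ = 0.330 gives 33.3%.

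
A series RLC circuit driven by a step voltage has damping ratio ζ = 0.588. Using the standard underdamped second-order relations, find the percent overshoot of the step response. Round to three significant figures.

For an underdamped second-order system, %OS = 100·exp(−πζ/√(1−ζ²)).
πζ/√(1−ζ²) = π·0.588/√(1−0.346) = 2.284, so %OS = 100·e^(−2.284) = 10.2%.

%OS ≈ 10.2%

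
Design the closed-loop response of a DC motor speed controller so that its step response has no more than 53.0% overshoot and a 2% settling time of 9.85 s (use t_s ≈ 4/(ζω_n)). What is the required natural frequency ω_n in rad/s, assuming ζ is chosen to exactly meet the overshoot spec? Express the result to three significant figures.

ζ = −ln(OS)/√(π² + (ln OS)²). With OS = 0.530, ln OS = −0.6349 and ζ = 0.6349/3.205 = 0.198.
Then ω_n = 4/(ζ t_s) = 4/(0.198 × 9.85) = 2.05 rad/s.

ω_n ≈ 2.05 rad/s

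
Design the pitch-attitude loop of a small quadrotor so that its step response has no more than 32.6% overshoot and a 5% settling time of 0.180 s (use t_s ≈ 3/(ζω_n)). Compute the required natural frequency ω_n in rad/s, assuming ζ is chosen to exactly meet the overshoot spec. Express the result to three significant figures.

ω_n ≈ 49.6 rad/s

From %OS = 100·exp(−πζ/√(1−ζ²)), invert to get ζ = −ln(OS)/√(π² + ln²(OS)) with OS = 0.326.
−ln 0.326 = 1.121, so ζ = 1.121/√(π² + 1.256) = 0.336.
Then ω_n = 3/(ζ t_s) = 3/(0.336 × 0.180) = 49.6 rad/s.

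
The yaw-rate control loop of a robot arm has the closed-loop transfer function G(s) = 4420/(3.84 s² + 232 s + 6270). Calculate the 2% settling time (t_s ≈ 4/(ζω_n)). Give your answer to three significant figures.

Dividing through by 3.84: denominator becomes s² + 60.42 s + 1633.
So ω_n = √1633 = 40.4 rad/s and ζ = 60.42/(2·40.4) = 0.748.
t_s ≈ 4/(ζω_n) = 0.132 s.

t_s ≈ 0.132 s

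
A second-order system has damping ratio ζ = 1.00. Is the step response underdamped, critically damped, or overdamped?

Since ζ = 1, the system is critically damped.

critically damped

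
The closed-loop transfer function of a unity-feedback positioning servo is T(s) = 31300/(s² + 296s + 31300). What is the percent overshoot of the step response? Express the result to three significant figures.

ω_n = √31300 = 177 rad/s; ζ = 296/(2·177) = 0.837.
%OS = 100·exp(−πζ/√(1−ζ²)) = 0.826%.

%OS ≈ 0.826%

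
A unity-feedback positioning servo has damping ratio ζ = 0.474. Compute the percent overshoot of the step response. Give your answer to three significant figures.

%OS ≈ 18.4%

For an underdamped second-order system, %OS = 100·exp(−πζ/√(1−ζ²)).
πζ/√(1−ζ²) = π·0.474/√(1−0.225) = 1.691, so %OS = 100·e^(−1.691) = 18.4%.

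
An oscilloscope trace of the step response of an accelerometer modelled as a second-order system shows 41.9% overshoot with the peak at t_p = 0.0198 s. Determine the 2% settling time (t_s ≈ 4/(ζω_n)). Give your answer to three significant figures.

t_s ≈ 0.0910 s

From the overshoot, ζ = −ln(OS)/√(π²+ln²(OS)) = 0.267.
t_p = π/ω_d ⇒ ω_d = 159 rad/s; then ω_n = ω_d/√(1−ζ²) = 165 rad/s.
t_s ≈ 4/(ζω_n) = 4/(0.267·165) = 0.0910 s.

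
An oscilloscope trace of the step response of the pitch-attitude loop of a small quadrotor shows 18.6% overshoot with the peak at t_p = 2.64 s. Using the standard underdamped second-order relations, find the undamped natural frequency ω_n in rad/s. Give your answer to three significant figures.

ζ from %OS: ζ = |ln 0.186|/√(π²+ln²0.186) = 0.472.
From t_p = π/ω_d, ω_d = π/2.64 = 1.19 rad/s, so ω_n = ω_d/√(1−ζ²) = 1.35 rad/s.

ω_n ≈ 1.35 rad/s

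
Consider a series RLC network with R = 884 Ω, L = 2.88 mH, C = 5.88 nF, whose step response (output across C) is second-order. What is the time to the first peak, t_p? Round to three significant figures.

For a series RLC circuit (capacitor voltage as output), ω_n = 1/√(LC) = 1/√(2.88 mH · 5.88 nF) = 243000 rad/s.
ζ = (R/2)·√(C/L) = (884/2)·√(5.88 nF/2.88 mH) = 0.632.
ω_d = ω_n√(1−ζ²) = 188000 rad/s. t_p = π/ω_d = 0.0000167 s.

t_p ≈ 0.0000167 s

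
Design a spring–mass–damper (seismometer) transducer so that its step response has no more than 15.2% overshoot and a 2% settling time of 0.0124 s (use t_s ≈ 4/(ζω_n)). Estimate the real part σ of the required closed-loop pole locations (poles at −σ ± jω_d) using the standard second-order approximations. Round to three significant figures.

The settling-time spec alone fixes σ = ζω_n = 4/t_s = 4/0.0124 = 323.
(Overshoot then fixes ζ = 0.514 and hence ω_d = σ·√(1−ζ²)/ζ = 538 rad/s.)

σ ≈ 323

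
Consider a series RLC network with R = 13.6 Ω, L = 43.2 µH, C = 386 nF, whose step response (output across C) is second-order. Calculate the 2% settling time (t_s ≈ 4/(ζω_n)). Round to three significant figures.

t_s ≈ 0.0000254 s

For a series RLC circuit (capacitor voltage as output), ω_n = 1/√(LC) = 1/√(43.2 µH · 386 nF) = 245000 rad/s.
ζ = (R/2)·√(C/L) = (13.6/2)·√(386 nF/43.2 µH) = 0.643.
t_s ≈ 4/(ζω_n) = 0.0000254 s.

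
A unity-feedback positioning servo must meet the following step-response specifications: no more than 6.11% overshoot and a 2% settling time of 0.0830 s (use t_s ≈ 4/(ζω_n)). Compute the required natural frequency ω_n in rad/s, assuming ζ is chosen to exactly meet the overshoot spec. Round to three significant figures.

From %OS = 100·exp(−πζ/√(1−ζ²)), invert to get ζ = −ln(OS)/√(π² + ln²(OS)) with OS = 0.0611.
−ln 0.0611 = 2.795, so ζ = 2.795/√(π² + 7.813) = 0.665.
From t_s ≈ 4/(ζω_n): ω_n = 4/(ζ·t_s) = 4/(0.665·0.0830) = 72.5 rad/s.

ω_n ≈ 72.5 rad/s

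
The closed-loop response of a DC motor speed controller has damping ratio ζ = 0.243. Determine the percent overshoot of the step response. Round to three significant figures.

For an underdamped second-order system, %OS = 100·exp(−πζ/√(1−ζ²)).
πζ/√(1−ζ²) = π·0.243/√(1−0.0590) = 0.7870, so %OS = 100·e^(−0.7870) = 45.5%.

%OS ≈ 45.5%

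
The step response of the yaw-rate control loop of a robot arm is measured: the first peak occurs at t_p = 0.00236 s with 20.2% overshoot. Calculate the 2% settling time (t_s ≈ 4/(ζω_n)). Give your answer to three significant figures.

t_s ≈ 0.00590 s

The overshoot fixes ζ = −ln(OS)/√(π²+ln²(OS)) = 0.454.
From t_p = π/ω_d, ω_d = π/0.00236 = 1330 rad/s, so ω_n = ω_d/√(1−ζ²) = 1490 rad/s.
t_s ≈ 4/(ζω_n) = 4/(0.454·1490) = 0.00590 s.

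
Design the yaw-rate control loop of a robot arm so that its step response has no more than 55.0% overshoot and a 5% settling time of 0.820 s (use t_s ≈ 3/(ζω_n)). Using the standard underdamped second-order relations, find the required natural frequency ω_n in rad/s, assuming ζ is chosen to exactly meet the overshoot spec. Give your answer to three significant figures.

ω_n ≈ 19.6 rad/s

Inverting the overshoot relation: ζ = |ln 0.550|/√(π² + ln²0.550) = 0.187.
Then ω_n = 3/(ζ t_s) = 3/(0.187 × 0.820) = 19.6 rad/s.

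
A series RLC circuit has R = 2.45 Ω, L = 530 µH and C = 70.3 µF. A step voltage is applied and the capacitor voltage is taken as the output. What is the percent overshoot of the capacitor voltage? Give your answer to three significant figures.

%OS ≈ 20.9%

For a series RLC circuit (capacitor voltage as output), ω_n = 1/√(LC) = 1/√(530 µH · 70.3 µF) = 5180 rad/s.
ζ = (R/2)·√(C/L) = (2.45/2)·√(70.3 µF/530 µH) = 0.446.
%OS = 100·exp(−πζ/√(1−ζ²)) = 20.9%.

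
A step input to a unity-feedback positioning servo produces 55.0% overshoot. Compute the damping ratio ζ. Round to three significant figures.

ζ ≈ 0.187

ζ = −ln(OS)/√(π² + (ln OS)²). With OS = 0.550, ln OS = −0.5978 and ζ = 0.5978/3.198 = 0.187.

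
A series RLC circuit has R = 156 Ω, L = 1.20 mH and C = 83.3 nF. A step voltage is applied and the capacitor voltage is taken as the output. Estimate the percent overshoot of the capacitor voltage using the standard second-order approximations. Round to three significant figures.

For a series RLC circuit (capacitor voltage as output), ω_n = 1/√(LC) = 1/√(1.20 mH · 83.3 nF) = 100000 rad/s.
ζ = (R/2)·√(C/L) = (156/2)·√(83.3 nF/1.20 mH) = 0.650.
%OS = 100 e^{−πζ/√(1−ζ²)} with ζ = 0.650 gives 6.81%.

%OS ≈ 6.81%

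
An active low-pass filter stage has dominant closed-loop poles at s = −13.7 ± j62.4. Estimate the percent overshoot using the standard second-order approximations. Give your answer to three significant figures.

%OS ≈ 50.2%

The poles are at −σ ± jω_d with σ = 13.7 and ω_d = 62.4, so ω_n = √(σ²+ω_d²) = 63.9 rad/s and ζ = σ/ω_n = 0.214.
%OS = 100·exp(−πζ/√(1−ζ²)) = 50.2%.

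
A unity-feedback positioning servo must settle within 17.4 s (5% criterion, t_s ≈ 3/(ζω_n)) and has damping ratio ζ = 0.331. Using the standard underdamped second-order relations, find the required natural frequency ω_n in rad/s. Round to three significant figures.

Rearranging t_s ≈ 3/(ζω_n) gives ω_n = 3/(ζ·t_s) = 3/(0.331 × 17.4) = 0.521 rad/s.

ω_n ≈ 0.521 rad/s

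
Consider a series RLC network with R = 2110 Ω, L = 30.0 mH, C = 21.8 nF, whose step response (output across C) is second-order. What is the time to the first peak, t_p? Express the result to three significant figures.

For a series RLC circuit (capacitor voltage as output), ω_n = 1/√(LC) = 1/√(30.0 mH · 21.8 nF) = 39100 rad/s.
ζ = (R/2)·√(C/L) = (2110/2)·√(21.8 nF/30.0 mH) = 0.899.
ω_d = ω_n√(1−ζ²) = 17100 rad/s. t_p = π/ω_d = 0.000184 s.

t_p ≈ 0.000184 s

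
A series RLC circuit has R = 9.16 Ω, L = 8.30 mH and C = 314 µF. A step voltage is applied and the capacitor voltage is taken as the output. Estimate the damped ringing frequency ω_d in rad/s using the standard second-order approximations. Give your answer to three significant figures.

For a series RLC circuit (capacitor voltage as output), ω_n = 1/√(LC) = 1/√(8.30 mH · 314 µF) = 619 rad/s.
ζ = (R/2)·√(C/L) = (9.16/2)·√(314 µF/8.30 mH) = 0.891.
The damped frequency ω_d = ω_n√(1−ζ²) = 281 rad/s.

ω_d ≈ 281 rad/s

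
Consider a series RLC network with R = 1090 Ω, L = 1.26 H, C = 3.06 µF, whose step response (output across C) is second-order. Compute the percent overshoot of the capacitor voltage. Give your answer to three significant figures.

For a series RLC circuit (capacitor voltage as output), ω_n = 1/√(LC) = 1/√(1.26 H · 3.06 µF) = 509 rad/s.
ζ = (R/2)·√(C/L) = (1090/2)·√(3.06 µF/1.26 H) = 0.849.
Overshoot: exp(−π·0.849/√(1−0.849²)) = 0.00638, i.e. 0.638%.

%OS ≈ 0.638%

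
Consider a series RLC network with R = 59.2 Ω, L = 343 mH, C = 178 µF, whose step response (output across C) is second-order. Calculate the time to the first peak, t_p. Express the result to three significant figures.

t_p ≈ 0.0332 s

For a series RLC circuit (capacitor voltage as output), ω_n = 1/√(LC) = 1/√(343 mH · 178 µF) = 128 rad/s.
ζ = (R/2)·√(C/L) = (59.2/2)·√(178 µF/343 mH) = 0.674.
ω_d = 128·√(1 − 0.674²) = 94.5 rad/s. t_p = π/ω_d = 0.0332 s.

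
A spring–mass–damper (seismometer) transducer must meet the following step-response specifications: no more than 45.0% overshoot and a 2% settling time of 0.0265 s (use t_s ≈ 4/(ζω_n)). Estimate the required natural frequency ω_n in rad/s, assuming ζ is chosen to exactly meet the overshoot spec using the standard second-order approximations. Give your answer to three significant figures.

ω_n ≈ 613 rad/s

From %OS = 100·exp(−πζ/√(1−ζ²)), invert to get ζ = −ln(OS)/√(π² + ln²(OS)) with OS = 0.450.
−ln 0.450 = 0.7985, so ζ = 0.7985/√(π² + 0.6376) = 0.246.
From t_s ≈ 4/(ζω_n): ω_n = 4/(ζ·t_s) = 4/(0.246·0.0265) = 613 rad/s.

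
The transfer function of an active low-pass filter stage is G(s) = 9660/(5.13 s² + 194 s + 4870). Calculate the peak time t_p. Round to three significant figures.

Dividing through by 5.13: denominator becomes s² + 37.82 s + 949.3.
So ω_n = √949.3 = 30.8 rad/s and ζ = 37.82/(2·30.8) = 0.614.
ω_d = 30.8·√(1 − 0.614²) = 24.3 rad/s. t_p = π/ω_d = 0.129 s.

t_p ≈ 0.129 s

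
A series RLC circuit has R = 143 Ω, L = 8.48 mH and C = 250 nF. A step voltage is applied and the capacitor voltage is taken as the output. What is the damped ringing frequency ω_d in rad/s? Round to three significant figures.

ω_d ≈ 20000 rad/s

For a series RLC circuit (capacitor voltage as output), ω_n = 1/√(LC) = 1/√(8.48 mH · 250 nF) = 21700 rad/s.
ζ = (R/2)·√(C/L) = (143/2)·√(250 nF/8.48 mH) = 0.388.
ω_d = 21700·√(1 − 0.388²) = 20000 rad/s.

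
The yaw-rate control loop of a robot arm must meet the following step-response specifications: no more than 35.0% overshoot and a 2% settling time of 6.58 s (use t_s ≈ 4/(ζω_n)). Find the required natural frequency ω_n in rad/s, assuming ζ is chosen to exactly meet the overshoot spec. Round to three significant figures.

ω_n ≈ 1.92 rad/s

From %OS = 100·exp(−πζ/√(1−ζ²)), invert to get ζ = −ln(OS)/√(π² + ln²(OS)) with OS = 0.350.
−ln 0.350 = 1.050, so ζ = 1.050/√(π² + 1.102) = 0.317.
From t_s ≈ 4/(ζω_n): ω_n = 4/(ζ·t_s) = 4/(0.317·6.58) = 1.92 rad/s.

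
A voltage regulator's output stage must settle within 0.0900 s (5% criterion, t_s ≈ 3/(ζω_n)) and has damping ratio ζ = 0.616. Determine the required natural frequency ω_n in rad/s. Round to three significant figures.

Rearranging t_s ≈ 3/(ζω_n) gives ω_n = 3/(ζ·t_s) = 3/(0.616 × 0.0900) = 54.1 rad/s.

ω_n ≈ 54.1 rad/s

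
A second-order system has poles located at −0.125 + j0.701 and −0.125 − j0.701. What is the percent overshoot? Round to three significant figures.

The poles are at −σ ± jω_d with σ = 0.125 and ω_d = 0.701, so ω_n = √(σ²+ω_d²) = 0.712 rad/s and ζ = σ/ω_n = 0.176.
Overshoot: exp(−π·0.176/√(1−0.176²)) = 0.571, i.e. 57.1%.

%OS ≈ 57.1%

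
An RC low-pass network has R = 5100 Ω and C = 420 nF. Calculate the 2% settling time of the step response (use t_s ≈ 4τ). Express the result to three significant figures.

τ = RC = 5100 × 420 nF = 0.00214 s.
t_s ≈ 4τ = 0.00857 s.

t_s ≈ 0.00857 s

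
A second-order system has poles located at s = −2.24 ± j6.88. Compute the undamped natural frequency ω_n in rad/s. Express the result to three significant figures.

|pole| = ω_n = √(2.24² + 6.88²) = 7.24 rad/s; ζ = cos θ = σ/ω_n = 0.310.

ω_n ≈ 7.24 rad/s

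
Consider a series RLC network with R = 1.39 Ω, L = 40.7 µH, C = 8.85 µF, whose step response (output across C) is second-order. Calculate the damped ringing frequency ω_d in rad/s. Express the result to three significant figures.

ω_d ≈ 49800 rad/s

For a series RLC circuit (capacitor voltage as output), ω_n = 1/√(LC) = 1/√(40.7 µH · 8.85 µF) = 52700 rad/s.
ζ = (R/2)·√(C/L) = (1.39/2)·√(8.85 µF/40.7 µH) = 0.324.
ω_d = 52700·√(1 − 0.324²) = 49800 rad/s.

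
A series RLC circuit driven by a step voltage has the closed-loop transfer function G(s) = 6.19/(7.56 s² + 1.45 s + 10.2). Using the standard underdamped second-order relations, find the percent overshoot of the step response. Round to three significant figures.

Dividing through by 7.56: denominator becomes s² + 0.1918 s + 1.349.
So ω_n = √1.349 = 1.16 rad/s and ζ = 0.1918/(2·1.16) = 0.0826.
%OS = 100·exp(−πζ/√(1−ζ²)) = 77.1%.

%OS ≈ 77.1%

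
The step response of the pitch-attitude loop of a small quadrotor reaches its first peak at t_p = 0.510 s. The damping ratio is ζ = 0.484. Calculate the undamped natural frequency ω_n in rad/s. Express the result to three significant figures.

Peak time t_p = π/ω_d, so ω_d = π/t_p = π/0.510 = 6.16 rad/s.
ω_n = ω_d/√(1−ζ²) = 6.16/√0.766 = 7.04 rad/s.

ω_n ≈ 7.04 rad/s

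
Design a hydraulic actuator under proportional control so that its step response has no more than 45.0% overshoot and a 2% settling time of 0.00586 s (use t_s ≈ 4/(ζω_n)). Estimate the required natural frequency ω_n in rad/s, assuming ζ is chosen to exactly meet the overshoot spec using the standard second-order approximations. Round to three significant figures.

ω_n ≈ 2770 rad/s

Inverting the overshoot relation: ζ = |ln 0.450|/√(π² + ln²0.450) = 0.246.
From t_s ≈ 4/(ζω_n): ω_n = 4/(ζ·t_s) = 4/(0.246·0.00586) = 2770 rad/s.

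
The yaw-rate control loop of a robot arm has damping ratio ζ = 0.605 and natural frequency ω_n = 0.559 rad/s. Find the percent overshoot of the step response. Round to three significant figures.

%OS ≈ 9.19%

For an underdamped second-order system, %OS = 100·exp(−πζ/√(1−ζ²)).
πζ/√(1−ζ²) = π·0.605/√(1−0.366) = 2.387, so %OS = 100·e^(−2.387) = 9.19%.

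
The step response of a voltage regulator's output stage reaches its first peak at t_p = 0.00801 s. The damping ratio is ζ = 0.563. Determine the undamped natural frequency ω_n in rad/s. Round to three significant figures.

Peak time t_p = π/ω_d, so ω_d = π/t_p = π/0.00801 = 392 rad/s.
ω_n = ω_d/√(1−ζ²) = 392/√0.683 = 475 rad/s.

ω_n ≈ 475 rad/s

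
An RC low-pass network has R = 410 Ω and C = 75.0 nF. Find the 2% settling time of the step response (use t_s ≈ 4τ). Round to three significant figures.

t_s ≈ 0.000123 s

τ = RC = 410 × 75.0 nF = 0.0000307 s.
t_s ≈ 4τ = 0.000123 s.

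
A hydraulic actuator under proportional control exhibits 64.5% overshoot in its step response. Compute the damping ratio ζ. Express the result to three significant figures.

ζ ≈ 0.138

ζ = −ln(OS)/√(π² + (ln OS)²). With OS = 0.645, ln OS = −0.4385 and ζ = 0.4385/3.172 = 0.138.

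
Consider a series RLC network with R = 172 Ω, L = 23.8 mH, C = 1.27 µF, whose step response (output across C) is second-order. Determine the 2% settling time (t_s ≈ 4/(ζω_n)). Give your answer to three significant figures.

t_s ≈ 0.00111 s

For a series RLC circuit (capacitor voltage as output), ω_n = 1/√(LC) = 1/√(23.8 mH · 1.27 µF) = 5750 rad/s.
ζ = (R/2)·√(C/L) = (172/2)·√(1.27 µF/23.8 mH) = 0.628.
t_s ≈ 4/(ζω_n) = 0.00111 s.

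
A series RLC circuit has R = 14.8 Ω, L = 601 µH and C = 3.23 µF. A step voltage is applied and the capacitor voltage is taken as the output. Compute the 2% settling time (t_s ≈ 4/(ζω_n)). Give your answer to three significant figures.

For a series RLC circuit (capacitor voltage as output), ω_n = 1/√(LC) = 1/√(601 µH · 3.23 µF) = 22700 rad/s.
ζ = (R/2)·√(C/L) = (14.8/2)·√(3.23 µF/601 µH) = 0.542.
t_s ≈ 4/(ζω_n) = 0.000325 s.

t_s ≈ 0.000325 s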